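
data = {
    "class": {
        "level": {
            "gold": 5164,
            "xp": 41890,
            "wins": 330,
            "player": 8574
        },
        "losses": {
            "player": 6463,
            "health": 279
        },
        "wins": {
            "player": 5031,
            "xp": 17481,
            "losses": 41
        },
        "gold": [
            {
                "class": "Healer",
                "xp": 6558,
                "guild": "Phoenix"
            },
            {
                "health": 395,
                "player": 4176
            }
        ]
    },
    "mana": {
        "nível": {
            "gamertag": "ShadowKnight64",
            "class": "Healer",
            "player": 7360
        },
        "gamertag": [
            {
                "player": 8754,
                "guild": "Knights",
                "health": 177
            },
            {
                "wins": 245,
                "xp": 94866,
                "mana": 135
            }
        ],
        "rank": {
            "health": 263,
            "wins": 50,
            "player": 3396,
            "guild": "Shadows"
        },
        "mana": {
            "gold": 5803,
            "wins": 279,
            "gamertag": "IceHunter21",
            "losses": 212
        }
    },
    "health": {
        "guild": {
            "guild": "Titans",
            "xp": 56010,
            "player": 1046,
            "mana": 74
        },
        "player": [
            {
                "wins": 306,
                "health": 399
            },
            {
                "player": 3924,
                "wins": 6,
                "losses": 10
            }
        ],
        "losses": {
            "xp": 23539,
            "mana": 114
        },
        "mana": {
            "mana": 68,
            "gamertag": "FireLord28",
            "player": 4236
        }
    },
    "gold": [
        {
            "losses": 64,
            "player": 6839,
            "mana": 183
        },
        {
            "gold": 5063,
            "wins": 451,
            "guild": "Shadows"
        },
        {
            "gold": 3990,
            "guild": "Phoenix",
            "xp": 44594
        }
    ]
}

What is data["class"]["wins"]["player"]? 5031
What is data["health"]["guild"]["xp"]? 56010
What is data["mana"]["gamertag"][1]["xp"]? 94866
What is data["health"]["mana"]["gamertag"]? "FireLord28"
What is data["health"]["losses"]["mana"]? 114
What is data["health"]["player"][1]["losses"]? 10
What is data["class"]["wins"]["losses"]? 41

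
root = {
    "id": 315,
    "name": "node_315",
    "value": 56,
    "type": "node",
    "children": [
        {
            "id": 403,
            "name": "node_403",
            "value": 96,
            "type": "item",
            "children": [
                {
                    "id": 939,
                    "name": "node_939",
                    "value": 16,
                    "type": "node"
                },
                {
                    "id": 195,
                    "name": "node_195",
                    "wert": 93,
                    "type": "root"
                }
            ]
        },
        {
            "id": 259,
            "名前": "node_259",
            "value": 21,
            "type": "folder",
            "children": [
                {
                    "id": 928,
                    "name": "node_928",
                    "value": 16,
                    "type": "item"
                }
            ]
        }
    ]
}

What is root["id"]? 315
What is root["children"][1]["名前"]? "node_259"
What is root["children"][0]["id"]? 403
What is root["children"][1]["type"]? "folder"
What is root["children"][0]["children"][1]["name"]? "node_195"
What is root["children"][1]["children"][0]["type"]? "item"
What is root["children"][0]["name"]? "node_403"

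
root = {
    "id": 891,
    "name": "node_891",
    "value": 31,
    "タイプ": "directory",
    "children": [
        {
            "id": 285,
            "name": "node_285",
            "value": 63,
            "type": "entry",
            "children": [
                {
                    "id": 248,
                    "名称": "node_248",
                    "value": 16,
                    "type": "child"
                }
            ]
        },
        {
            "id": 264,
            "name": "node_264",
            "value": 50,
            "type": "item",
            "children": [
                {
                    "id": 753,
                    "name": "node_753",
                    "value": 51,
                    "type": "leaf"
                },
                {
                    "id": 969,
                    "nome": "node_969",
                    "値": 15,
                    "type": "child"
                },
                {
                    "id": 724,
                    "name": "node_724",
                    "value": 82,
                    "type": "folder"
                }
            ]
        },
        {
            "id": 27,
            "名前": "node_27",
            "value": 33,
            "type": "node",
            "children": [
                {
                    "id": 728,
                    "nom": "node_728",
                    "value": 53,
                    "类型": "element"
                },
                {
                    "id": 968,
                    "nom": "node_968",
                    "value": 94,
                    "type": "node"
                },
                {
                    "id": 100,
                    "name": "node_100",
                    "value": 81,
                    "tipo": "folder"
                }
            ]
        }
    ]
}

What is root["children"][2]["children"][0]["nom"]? "node_728"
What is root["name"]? "node_891"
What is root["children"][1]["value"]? 50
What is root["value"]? 31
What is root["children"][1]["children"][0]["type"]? "leaf"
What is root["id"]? 891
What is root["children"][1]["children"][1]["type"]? "child"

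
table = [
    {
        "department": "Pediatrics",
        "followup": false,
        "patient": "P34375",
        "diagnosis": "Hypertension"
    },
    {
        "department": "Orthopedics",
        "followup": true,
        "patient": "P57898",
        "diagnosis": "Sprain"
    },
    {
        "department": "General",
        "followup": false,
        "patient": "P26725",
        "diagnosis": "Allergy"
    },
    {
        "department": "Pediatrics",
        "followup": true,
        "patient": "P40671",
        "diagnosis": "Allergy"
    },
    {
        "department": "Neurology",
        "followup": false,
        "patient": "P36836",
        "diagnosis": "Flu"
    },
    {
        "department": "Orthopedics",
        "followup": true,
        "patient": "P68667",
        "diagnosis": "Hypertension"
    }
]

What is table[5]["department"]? "Orthopedics"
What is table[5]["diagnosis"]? "Hypertension"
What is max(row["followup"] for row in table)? True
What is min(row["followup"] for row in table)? False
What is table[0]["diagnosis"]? "Hypertension"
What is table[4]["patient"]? "P36836"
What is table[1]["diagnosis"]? "Sprain"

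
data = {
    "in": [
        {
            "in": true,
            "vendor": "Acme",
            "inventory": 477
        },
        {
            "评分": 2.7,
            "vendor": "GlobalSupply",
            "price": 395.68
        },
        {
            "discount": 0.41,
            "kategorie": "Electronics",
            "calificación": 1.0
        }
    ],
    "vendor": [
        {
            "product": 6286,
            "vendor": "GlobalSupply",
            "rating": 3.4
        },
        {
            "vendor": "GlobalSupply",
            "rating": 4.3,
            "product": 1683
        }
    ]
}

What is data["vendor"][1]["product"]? 1683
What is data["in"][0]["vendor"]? "Acme"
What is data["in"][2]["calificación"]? 1.0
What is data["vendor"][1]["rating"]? 4.3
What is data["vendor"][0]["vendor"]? "GlobalSupply"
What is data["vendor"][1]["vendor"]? "GlobalSupply"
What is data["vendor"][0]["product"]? 6286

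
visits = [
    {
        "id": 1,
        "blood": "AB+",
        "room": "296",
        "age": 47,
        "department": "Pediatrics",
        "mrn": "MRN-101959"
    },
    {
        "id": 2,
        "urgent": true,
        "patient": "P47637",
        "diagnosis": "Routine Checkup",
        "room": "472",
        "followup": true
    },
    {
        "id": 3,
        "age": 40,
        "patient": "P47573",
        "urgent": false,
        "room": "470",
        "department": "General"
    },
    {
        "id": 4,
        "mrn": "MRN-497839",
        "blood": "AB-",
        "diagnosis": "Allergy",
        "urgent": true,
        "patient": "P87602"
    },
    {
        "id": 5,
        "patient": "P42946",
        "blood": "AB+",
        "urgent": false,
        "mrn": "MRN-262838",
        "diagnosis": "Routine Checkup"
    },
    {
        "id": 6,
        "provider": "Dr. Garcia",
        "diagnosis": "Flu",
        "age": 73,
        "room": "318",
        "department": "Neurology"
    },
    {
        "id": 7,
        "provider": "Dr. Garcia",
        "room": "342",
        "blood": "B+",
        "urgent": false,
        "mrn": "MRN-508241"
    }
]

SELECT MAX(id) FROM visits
7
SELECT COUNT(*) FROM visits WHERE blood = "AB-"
1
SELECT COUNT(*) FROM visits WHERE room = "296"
1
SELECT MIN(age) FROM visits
40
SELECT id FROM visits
[1, 2, 3, 4, 5, 6, 7]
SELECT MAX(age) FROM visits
73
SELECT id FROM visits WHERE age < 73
[1, 3]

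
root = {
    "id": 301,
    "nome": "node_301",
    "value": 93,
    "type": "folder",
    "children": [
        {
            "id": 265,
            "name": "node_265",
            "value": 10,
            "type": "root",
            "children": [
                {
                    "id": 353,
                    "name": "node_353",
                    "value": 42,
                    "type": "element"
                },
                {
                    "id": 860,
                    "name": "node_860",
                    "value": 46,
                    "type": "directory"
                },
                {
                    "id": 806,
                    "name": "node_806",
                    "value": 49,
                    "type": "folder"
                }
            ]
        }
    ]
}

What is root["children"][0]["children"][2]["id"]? 806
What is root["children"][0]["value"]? 10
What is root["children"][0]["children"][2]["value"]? 49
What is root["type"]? "folder"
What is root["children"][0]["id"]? 265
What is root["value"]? 93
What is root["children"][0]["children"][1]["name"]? "node_860"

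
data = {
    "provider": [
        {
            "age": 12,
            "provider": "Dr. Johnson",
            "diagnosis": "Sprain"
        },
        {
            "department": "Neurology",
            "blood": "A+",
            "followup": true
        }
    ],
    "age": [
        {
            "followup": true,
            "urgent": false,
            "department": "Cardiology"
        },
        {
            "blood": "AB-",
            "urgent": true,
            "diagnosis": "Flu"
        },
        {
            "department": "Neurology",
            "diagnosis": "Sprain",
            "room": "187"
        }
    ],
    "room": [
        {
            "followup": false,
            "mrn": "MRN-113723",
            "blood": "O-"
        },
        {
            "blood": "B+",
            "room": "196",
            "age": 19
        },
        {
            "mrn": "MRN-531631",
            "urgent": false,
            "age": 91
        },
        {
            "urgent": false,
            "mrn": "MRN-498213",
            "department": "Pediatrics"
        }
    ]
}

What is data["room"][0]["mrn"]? "MRN-113723"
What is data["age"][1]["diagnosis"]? "Flu"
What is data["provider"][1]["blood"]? "A+"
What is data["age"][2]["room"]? "187"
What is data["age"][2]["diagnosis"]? "Sprain"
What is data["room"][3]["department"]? "Pediatrics"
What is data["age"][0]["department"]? "Cardiology"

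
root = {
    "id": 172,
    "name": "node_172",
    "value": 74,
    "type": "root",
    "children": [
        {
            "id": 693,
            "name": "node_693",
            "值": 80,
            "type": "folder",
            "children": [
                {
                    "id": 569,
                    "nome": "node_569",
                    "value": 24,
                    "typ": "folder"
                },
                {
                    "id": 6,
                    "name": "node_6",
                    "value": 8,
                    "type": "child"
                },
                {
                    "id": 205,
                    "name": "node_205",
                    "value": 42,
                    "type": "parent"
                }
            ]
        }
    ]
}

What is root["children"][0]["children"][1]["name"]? "node_6"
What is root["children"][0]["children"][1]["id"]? 6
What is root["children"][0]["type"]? "folder"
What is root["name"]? "node_172"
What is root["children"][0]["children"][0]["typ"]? "folder"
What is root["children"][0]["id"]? 693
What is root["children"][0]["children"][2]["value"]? 42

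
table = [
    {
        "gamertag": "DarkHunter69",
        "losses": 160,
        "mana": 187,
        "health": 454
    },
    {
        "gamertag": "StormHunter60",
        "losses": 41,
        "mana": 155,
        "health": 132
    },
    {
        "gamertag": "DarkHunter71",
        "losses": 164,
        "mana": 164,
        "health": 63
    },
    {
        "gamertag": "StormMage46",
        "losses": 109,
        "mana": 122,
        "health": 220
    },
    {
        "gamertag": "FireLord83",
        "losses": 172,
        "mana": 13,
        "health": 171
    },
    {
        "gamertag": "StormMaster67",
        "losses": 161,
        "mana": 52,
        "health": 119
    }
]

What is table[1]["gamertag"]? "StormHunter60"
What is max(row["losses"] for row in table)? 172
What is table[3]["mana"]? 122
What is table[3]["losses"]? 109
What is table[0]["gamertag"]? "DarkHunter69"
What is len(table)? 6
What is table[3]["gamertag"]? "StormMage46"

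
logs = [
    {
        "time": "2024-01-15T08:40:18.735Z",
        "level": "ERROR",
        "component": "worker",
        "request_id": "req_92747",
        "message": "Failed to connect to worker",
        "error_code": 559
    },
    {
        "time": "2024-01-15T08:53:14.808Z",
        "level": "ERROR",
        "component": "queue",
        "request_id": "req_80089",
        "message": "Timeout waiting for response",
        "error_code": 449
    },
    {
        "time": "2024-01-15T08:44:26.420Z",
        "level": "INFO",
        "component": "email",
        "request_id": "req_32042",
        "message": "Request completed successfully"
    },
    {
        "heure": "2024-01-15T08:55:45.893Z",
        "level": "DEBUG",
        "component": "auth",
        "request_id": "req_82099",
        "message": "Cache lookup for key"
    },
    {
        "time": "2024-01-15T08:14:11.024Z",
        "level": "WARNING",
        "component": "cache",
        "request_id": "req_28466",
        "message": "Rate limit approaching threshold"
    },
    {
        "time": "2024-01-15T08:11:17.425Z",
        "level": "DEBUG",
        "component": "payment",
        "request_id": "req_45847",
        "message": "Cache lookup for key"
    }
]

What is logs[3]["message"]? "Cache lookup for key"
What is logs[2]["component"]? "email"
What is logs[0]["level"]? "ERROR"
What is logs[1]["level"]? "ERROR"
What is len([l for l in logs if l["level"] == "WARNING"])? 1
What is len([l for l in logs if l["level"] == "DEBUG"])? 2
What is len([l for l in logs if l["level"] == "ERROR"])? 2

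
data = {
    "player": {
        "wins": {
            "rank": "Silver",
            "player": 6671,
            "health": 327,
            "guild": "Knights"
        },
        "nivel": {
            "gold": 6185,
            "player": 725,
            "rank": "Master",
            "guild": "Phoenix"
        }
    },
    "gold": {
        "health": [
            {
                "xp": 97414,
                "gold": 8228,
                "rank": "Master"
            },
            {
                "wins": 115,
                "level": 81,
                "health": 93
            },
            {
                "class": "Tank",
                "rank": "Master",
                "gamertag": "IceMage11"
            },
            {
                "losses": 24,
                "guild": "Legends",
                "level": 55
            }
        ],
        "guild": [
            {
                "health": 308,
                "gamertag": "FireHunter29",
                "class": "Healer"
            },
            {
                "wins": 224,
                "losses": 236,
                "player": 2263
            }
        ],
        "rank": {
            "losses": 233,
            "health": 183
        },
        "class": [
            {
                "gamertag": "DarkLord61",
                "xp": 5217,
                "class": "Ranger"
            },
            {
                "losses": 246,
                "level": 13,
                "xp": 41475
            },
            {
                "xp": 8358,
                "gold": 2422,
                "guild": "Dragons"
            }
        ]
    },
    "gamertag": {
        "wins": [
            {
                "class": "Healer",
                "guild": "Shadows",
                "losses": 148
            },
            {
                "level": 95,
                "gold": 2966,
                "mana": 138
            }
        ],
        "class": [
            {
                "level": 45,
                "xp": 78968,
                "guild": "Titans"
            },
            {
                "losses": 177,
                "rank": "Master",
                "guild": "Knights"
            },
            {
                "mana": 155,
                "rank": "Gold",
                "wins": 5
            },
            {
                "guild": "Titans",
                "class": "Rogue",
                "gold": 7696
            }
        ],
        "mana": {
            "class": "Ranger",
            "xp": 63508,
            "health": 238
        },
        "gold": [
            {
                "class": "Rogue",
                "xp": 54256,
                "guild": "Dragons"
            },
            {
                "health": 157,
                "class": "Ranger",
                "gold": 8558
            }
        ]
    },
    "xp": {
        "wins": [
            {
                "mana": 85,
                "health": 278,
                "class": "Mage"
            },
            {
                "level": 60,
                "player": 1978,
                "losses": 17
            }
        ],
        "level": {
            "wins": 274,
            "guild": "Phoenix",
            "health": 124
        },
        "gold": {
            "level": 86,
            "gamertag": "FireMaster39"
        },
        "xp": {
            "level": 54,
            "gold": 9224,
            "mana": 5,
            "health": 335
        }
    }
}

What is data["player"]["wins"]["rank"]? "Silver"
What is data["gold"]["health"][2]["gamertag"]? "IceMage11"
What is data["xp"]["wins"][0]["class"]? "Mage"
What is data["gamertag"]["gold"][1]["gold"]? 8558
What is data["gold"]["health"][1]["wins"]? 115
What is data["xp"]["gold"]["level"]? 86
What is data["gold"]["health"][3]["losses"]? 24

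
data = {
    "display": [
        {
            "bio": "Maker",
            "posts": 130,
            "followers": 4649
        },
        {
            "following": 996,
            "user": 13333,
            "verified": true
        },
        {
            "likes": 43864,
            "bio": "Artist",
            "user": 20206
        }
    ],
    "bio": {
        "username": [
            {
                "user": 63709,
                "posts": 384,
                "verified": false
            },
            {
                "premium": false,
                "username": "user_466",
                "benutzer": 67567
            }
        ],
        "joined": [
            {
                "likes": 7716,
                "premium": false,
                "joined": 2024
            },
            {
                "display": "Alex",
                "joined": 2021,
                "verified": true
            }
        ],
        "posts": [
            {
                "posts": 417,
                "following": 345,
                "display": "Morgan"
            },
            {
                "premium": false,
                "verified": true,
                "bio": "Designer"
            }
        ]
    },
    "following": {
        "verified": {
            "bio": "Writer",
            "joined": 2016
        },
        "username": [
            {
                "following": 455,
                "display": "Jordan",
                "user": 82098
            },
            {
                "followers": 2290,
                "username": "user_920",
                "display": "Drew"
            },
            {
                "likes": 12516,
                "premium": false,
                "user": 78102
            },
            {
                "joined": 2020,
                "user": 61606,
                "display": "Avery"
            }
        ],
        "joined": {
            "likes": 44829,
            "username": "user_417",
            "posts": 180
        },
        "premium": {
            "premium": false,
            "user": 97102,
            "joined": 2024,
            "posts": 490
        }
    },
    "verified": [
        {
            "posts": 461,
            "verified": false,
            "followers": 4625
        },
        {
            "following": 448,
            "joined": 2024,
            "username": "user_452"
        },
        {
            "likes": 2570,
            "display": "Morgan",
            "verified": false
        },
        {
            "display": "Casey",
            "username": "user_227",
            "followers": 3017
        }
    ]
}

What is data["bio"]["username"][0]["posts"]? 384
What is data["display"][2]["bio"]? "Artist"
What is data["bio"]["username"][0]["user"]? 63709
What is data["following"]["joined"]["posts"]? 180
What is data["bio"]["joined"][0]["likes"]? 7716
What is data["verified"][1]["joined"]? 2024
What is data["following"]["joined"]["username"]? "user_417"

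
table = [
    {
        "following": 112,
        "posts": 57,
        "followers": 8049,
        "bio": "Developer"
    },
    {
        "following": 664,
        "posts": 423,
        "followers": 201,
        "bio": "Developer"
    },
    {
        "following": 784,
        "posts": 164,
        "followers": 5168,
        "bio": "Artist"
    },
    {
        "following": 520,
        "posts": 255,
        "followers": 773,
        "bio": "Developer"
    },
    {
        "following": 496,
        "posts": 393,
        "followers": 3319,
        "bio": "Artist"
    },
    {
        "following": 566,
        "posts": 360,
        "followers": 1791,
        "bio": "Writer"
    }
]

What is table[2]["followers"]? 5168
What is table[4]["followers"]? 3319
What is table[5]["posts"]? 360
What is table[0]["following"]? 112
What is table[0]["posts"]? 57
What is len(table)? 6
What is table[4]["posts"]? 393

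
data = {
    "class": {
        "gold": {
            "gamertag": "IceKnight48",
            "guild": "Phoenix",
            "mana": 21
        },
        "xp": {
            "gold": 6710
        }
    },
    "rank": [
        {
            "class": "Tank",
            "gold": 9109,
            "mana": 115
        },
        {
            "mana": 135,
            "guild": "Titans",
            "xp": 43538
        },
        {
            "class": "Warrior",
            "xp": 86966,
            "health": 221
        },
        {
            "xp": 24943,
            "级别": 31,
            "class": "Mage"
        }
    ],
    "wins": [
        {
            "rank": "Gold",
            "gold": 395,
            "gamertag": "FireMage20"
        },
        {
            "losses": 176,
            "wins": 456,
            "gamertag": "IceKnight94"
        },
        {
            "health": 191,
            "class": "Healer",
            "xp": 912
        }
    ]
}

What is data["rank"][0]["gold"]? 9109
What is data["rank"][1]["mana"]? 135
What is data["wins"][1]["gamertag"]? "IceKnight94"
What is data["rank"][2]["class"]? "Warrior"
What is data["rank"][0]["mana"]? 115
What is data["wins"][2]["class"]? "Healer"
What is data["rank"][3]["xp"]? 24943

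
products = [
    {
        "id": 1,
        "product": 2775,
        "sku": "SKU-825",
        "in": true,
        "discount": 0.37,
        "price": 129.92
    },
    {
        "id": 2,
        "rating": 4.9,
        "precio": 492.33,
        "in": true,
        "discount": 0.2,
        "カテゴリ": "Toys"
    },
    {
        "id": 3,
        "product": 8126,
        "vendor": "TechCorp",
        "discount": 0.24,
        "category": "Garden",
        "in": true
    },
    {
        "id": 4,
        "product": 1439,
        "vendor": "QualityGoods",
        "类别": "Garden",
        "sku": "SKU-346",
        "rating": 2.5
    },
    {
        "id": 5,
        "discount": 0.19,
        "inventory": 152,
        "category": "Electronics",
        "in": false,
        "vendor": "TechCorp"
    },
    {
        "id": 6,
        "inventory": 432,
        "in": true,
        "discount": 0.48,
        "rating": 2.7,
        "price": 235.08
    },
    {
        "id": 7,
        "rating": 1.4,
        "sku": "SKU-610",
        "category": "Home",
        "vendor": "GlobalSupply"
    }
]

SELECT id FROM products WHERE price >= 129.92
[1, 6]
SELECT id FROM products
[1, 2, 3, 4, 5, 6, 7]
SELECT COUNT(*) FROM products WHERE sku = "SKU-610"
1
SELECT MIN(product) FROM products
1439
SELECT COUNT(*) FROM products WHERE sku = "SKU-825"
1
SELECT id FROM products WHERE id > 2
[3, 4, 5, 6, 7]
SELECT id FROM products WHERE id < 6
[1, 2, 3, 4, 5]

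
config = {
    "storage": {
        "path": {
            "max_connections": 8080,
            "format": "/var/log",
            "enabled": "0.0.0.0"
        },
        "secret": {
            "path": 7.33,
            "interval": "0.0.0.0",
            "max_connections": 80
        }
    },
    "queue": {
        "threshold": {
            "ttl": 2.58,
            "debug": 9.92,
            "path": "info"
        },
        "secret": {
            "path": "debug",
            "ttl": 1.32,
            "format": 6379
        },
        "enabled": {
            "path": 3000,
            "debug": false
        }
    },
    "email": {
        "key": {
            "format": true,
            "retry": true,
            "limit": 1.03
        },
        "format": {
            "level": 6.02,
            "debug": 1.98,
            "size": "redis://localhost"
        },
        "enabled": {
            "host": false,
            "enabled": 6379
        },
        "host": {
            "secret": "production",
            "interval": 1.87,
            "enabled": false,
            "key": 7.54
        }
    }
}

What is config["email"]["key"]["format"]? True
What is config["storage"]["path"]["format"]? "/var/log"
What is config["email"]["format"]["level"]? 6.02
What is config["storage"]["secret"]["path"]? 7.33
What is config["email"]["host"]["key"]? 7.54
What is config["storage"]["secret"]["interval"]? "0.0.0.0"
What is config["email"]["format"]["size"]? "redis://localhost"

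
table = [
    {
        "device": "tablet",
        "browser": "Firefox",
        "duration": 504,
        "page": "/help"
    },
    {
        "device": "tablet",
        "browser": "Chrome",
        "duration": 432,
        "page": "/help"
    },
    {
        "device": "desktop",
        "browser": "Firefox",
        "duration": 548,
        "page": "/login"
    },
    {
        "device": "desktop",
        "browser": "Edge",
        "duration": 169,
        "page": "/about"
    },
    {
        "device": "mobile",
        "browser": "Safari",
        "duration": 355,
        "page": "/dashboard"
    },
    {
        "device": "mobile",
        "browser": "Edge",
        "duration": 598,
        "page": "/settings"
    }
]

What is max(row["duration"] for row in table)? 598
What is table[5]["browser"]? "Edge"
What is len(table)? 6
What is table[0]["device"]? "tablet"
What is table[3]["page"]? "/about"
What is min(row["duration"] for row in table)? 169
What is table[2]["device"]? "desktop"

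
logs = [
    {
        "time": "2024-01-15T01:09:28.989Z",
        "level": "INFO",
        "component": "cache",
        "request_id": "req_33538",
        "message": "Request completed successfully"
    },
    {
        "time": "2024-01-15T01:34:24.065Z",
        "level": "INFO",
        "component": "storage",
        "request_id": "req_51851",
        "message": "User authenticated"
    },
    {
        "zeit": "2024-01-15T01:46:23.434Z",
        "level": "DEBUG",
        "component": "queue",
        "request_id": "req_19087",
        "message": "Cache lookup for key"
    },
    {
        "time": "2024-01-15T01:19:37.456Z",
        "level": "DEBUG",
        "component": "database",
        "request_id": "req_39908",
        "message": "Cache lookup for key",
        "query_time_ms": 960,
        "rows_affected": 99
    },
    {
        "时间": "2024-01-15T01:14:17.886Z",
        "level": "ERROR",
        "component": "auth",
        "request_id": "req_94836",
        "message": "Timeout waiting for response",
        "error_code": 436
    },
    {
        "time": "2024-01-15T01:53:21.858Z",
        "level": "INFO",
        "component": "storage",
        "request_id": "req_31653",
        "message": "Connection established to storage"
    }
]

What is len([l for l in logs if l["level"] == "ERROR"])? 1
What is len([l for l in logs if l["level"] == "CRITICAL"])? 0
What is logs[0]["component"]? "cache"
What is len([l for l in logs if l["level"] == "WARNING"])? 0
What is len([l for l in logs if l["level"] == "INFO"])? 3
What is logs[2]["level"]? "DEBUG"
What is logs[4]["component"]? "auth"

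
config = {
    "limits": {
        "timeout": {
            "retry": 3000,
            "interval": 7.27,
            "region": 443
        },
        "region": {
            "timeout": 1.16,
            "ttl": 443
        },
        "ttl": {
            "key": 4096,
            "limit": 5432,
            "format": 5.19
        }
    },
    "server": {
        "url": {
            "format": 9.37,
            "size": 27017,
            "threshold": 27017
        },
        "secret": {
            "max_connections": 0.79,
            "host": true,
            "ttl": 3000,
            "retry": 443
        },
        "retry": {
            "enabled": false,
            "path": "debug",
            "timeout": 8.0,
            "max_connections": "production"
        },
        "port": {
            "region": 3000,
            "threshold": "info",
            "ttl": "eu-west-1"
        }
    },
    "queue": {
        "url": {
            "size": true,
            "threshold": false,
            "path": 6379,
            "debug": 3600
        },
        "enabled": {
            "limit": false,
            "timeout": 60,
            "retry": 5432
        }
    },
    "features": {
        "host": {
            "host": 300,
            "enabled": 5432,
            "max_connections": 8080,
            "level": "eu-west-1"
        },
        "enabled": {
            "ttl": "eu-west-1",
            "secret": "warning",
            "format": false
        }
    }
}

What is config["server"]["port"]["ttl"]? "eu-west-1"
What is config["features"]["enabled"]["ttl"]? "eu-west-1"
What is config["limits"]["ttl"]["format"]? 5.19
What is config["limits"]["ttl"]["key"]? 4096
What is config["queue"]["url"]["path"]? 6379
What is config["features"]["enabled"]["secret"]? "warning"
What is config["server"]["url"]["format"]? 9.37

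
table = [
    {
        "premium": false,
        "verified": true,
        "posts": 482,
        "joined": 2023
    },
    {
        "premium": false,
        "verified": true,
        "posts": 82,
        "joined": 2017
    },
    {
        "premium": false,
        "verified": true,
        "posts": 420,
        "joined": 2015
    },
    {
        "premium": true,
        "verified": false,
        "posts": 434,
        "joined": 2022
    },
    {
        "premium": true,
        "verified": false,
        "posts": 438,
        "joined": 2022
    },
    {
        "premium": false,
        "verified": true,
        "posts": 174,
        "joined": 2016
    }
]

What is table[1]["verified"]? True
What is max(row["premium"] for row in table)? True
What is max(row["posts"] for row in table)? 482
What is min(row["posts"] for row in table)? 82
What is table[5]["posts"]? 174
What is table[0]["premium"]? False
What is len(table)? 6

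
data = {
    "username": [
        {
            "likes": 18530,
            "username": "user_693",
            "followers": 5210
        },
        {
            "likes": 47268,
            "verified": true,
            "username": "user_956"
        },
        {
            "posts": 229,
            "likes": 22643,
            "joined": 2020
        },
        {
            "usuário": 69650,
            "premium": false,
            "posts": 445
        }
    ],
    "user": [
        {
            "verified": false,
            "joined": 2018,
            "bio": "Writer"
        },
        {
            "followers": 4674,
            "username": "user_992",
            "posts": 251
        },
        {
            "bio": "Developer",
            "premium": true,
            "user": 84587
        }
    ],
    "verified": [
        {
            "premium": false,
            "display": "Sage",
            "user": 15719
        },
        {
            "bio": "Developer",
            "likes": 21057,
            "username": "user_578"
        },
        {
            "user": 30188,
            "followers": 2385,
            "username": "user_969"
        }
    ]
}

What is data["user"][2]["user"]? 84587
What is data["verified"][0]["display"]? "Sage"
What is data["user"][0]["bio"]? "Writer"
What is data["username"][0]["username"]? "user_693"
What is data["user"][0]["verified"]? False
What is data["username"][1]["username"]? "user_956"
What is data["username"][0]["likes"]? 18530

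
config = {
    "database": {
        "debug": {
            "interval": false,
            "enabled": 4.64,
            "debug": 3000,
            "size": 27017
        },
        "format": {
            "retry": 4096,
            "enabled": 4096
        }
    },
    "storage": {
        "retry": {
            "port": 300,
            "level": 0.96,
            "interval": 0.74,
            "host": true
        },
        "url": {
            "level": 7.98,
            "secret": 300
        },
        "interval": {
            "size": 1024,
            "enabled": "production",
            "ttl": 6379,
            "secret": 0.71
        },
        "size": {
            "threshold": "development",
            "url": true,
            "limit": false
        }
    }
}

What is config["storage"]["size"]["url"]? True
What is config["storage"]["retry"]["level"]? 0.96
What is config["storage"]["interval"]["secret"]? 0.71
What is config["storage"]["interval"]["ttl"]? 6379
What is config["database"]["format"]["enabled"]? 4096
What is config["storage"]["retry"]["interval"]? 0.74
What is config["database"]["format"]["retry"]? 4096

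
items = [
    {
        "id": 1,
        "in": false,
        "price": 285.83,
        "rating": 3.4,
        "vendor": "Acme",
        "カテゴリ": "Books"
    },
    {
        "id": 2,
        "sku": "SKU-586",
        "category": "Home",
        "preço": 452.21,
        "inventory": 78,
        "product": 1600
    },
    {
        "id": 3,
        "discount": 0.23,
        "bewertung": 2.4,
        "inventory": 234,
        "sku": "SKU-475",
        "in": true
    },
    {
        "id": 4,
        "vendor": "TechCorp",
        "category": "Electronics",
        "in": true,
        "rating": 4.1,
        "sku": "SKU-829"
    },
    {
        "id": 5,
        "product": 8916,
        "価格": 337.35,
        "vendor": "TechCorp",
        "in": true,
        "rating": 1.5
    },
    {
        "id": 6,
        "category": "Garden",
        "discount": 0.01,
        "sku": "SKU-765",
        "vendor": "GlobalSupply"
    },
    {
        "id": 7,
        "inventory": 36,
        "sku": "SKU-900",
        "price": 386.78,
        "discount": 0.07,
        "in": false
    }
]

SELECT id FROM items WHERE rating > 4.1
[]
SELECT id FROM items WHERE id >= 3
[3, 4, 5, 6, 7]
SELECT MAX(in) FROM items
True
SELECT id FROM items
[1, 2, 3, 4, 5, 6, 7]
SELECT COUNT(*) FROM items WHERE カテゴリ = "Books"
1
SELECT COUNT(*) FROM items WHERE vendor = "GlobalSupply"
1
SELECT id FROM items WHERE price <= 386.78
[1, 7]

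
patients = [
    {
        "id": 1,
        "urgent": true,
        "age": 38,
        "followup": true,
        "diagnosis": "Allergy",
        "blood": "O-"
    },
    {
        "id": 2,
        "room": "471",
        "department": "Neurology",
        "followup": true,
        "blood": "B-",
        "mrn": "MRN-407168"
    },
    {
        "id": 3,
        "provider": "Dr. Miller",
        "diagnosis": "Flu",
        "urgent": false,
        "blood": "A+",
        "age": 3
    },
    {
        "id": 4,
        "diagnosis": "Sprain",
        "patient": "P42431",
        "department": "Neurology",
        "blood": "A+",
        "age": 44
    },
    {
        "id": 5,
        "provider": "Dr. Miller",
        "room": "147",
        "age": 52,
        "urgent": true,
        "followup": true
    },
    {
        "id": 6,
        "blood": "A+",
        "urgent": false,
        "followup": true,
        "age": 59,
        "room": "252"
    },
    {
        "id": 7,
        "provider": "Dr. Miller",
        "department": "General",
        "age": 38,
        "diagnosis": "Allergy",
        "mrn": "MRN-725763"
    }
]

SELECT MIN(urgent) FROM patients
False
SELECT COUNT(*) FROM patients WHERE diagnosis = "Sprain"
1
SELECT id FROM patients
[1, 2, 3, 4, 5, 6, 7]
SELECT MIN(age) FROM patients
3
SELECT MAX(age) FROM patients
59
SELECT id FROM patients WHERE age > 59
[]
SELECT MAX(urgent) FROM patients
True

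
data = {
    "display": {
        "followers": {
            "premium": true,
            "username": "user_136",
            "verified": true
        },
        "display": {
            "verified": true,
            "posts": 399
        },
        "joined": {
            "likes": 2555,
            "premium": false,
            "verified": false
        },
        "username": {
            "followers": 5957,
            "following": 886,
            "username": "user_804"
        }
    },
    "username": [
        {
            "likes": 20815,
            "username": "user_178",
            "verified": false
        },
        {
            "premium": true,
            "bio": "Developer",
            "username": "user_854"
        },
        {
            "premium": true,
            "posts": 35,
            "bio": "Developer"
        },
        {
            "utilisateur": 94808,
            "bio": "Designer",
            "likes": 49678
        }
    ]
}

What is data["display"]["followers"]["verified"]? True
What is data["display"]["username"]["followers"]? 5957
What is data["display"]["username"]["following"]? 886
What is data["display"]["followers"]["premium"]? True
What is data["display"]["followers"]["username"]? "user_136"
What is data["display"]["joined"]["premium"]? False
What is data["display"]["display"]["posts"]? 399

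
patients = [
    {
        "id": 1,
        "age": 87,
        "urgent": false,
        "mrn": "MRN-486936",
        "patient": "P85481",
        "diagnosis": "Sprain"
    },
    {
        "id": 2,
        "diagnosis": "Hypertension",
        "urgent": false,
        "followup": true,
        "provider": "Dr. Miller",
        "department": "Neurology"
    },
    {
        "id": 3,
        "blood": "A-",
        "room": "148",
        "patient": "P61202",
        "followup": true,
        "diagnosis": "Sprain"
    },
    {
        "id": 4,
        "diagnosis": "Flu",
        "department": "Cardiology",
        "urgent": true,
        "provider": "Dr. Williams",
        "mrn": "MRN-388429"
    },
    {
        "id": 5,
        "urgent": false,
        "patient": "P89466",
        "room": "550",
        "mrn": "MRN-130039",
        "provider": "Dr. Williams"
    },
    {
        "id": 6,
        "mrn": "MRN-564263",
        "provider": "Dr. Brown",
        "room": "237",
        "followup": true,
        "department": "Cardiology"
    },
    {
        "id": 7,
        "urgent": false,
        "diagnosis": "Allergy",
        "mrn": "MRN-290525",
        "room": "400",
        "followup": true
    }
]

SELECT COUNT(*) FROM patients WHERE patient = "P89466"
1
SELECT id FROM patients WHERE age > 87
[]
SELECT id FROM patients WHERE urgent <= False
[1, 2, 5, 7]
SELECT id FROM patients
[1, 2, 3, 4, 5, 6, 7]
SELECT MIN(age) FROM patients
87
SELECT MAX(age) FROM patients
87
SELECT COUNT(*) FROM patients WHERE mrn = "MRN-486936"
1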